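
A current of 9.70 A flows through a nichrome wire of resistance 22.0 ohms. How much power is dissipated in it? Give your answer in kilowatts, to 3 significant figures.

2.07 kW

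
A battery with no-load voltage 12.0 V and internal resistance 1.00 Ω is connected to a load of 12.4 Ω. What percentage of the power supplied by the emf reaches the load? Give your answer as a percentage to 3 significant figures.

Efficiency is P_load / P_total. With a series r and R sharing the same I, P = I²R for each, so η = R/(R+r).
η = R / (R + r) = 12.4 / (12.4 + 1.00) = 0.9254

92.5 %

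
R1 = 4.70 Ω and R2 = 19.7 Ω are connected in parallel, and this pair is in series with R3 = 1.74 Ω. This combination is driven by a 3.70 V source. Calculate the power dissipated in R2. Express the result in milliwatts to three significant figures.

Collapse the R1‖R2 pair into one equivalent R_p; then R_p and R3 form a series string.
R_p = (4.70×19.7)/(4.70+19.7) = 3.795 Ω
R_total = R_p + 1.74 = 3.795 + 1.74 = 5.535 Ω
I = V / R_total = 3.70 / 5.535 = 0.6685 A
Voltage across the parallel pair: V_p = I × R_p = 0.6685 × 3.795 = 2.537 V
R2 sits across V_p; its power is V_p²/R.
P_R2 = (2.537)² / 19.7 = 0.3267 W

327 mW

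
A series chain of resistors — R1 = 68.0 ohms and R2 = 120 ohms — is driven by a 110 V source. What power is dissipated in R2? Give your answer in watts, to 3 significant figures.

Series elements share the same current, so find I first, then use P = I²R.
R_total = 68.0 + 120 = 188.0 Ω
I = V / R_total = 110 / 188.0 = 0.5851 A
P_R2 = I² × R2 = (0.5851)² × 120 = 41.08 W

41.1 W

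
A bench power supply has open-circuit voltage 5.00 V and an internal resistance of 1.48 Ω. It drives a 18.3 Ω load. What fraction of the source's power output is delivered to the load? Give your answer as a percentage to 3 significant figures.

The source delivers εI, of which I²R reaches the load and I²r is lost; since I is common, η = R/(R+r).
η = R / (R + r) = 18.3 / (18.3 + 1.48) = 0.9252

92.5 %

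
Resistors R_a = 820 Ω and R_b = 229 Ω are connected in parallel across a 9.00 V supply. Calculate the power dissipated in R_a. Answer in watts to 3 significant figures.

0.0988 W

R_a sits directly across the source, so P = V²/R with V = 9.00 V.
P_R_a = V² / R_a = (9.00)² / 820 Ω = 0.09878 W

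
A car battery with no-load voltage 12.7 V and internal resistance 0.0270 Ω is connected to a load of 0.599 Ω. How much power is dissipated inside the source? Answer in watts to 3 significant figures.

The source's internal resistance is just another series element carrying I; its dissipation is I²r.
I = ε / (r + R) = 12.7 / (0.0270 + 0.599) = 20.29 A
P_int = I² r = (20.29)² × 0.0270 = 11.11 W

11.1 W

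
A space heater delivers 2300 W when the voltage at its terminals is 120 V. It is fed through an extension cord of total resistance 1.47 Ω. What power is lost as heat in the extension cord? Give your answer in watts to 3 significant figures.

The extension cord is a series resistance carrying the load current; its dissipation is I²R_line.
I = P / V = 2300 / 120 = 19.17 A through the extension cord.
P_line = I² R_line = (19.17)² × 1.47 = 540.0 W

540 W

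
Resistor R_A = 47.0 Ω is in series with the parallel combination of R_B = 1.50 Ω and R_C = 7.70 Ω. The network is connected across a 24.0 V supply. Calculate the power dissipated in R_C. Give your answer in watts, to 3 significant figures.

0.0506 W

Collapse R_B‖R_C to a single equivalent, reducing the network to two series elements.
R_p = (1.50×7.70)/(1.50+7.70) = 1.255 Ω
R_total = 47.0 + 1.255 = 48.26 Ω
I = V / R_total = 24.0 / 48.26 = 0.4974 A
Voltage across the parallel pair: V_p = I × R_p = 0.4974 × 1.255 = 0.6244 V
R_C is across V_p, so use P = V²/R for that branch.
P_R_C = (0.6244)² / 7.70 = 0.05063 W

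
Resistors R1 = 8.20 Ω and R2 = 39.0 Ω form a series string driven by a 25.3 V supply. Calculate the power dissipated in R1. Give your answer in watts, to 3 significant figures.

2.36 W

In a series string the same current flows through every resistor — find that current, then P = I²R for the one we want.
R_total = 8.20 + 39.0 = 47.20 Ω
I = V / R_total = 25.3 / 47.20 = 0.5360 A
P_R1 = I² × R1 = (0.5360)² × 8.20 = 2.356 W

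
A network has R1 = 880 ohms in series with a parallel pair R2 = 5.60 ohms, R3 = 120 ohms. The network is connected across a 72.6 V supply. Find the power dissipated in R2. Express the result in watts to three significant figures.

Replace R2 and R3 with their parallel equivalent so the circuit becomes R1 in series with R_p.
R_p = (5.60×120)/(5.60+120) = 5.350 Ω
R_total = 880 + 5.350 = 885.4 Ω
I = V / R_total = 72.6 / 885.4 = 0.08200 A
Voltage across the parallel pair: V_p = I × R_p = 0.08200 × 5.350 = 0.4387 V
R2 is across V_p, so use P = V²/R for that branch.
P_R2 = (0.4387)² / 5.60 = 0.03437 W

0.0344 W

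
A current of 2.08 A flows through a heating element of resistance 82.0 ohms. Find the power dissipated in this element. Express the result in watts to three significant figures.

355 W

Current and resistance are given, so P = I²R is the direct form.
P = (2.080 A)² × 82.0 Ω = 354.8 W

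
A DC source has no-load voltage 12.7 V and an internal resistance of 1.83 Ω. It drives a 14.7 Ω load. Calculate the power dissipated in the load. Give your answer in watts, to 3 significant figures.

With r and R in series, I = ε/(r+R); the load dissipates I²R.
I = ε / (r + R) = 12.7 / (1.83 + 14.7) = 0.7683 A
P_load = I² R = (0.7683)² × 14.7 = 8.677 W

8.68 W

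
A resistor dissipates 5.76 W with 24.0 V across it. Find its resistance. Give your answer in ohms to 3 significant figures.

100 Ω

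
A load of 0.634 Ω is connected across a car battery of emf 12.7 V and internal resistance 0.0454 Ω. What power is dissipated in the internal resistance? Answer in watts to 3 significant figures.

The source's internal resistance is just another series element carrying I; its dissipation is I²r.
I = ε / (r + R) = 12.7 / (0.0454 + 0.634) = 18.69 A
P_int = I² r = (18.69)² × 0.0454 = 15.86 W

15.9 W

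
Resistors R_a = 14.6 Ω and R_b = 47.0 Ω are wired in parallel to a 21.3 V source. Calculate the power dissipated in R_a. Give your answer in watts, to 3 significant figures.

31.1 W

Every branch has 21.3 V across it, so for R_a the power is simply V²/R.
P_R_a = V² / R_a = (21.3)² / 14.6 Ω = 31.07 W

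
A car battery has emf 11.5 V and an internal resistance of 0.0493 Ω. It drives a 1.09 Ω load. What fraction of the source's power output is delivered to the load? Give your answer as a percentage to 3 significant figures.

95.7 %

Both r and R carry the same current, so the power split is just the resistance split: η = R/(R+r).
η = R / (R + r) = 1.09 / (1.09 + 0.0493) = 0.9567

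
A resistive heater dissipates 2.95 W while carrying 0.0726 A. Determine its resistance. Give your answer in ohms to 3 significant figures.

560 Ω

The two known quantities fix the third via R = P / I².
R = 2.95 / (0.07260)² = 559.7 Ω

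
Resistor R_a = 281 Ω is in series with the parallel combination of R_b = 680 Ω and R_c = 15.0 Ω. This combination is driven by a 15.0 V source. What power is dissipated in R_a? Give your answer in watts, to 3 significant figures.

First combine the parallel branches into one equivalent R_p, then R_a + R_p is a series pair.
R_p = (680×15.0)/(680+15.0) = 14.68 Ω
R_total = 281 + 14.68 = 295.7 Ω
I = V / R_total = 15.0 / 295.7 = 0.05073 A
R_a carries the full series current, so P = I²R.
P_R_a = (0.05073)² × 281 = 0.7232 W

0.723 W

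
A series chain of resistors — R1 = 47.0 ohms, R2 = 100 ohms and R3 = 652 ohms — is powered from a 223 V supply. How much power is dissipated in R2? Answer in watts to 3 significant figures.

7.79 W

In a series string the same current flows through every resistor — find that current, then P = I²R for the one we want.
R_total = 47.0 + 100 + 652 = 799.0 Ω
I = V / R_total = 223 / 799.0 = 0.2791 A
P_R2 = I² × R2 = (0.2791)² × 100 = 7.790 W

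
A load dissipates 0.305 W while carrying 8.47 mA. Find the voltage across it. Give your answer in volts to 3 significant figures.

Rearranging the power relation for the two known quantities gives V = P / I.
V = 0.305 / 0.008470 = 36.01 V

36.0 V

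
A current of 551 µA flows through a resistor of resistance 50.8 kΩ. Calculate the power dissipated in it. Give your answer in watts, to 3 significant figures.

0.0154 W

Current and resistance are given, so P = I²R is the direct form.
P = (0.0005510 A)² × 50800 Ω = 0.01542 W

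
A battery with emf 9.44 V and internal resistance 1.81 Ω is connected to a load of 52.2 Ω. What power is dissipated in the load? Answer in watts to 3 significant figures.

The internal resistance and the load are in series, so the same I flows through both; get I from ε/(r+R), then I²R for the load.
I = ε / (r + R) = 9.44 / (1.81 + 52.2) = 0.1748 A
P_load = I² R = (0.1748)² × 52.2 = 1.595 W

1.59 W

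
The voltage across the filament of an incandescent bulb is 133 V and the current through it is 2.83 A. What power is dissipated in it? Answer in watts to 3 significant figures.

376 W

Both the voltage across and the current through the element are known, so P = V I applies directly.
P = 133 V × 2.830 A = 376.4 W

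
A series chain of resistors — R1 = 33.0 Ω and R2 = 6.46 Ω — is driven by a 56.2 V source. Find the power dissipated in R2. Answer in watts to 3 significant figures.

13.1 W

Since the resistors are in series they all carry the loop current I = V/R_total; the power in any one is I²R.
R_total = 33.0 + 6.46 = 39.46 Ω
I = V / R_total = 56.2 / 39.46 = 1.424 A
P_R2 = I² × R2 = (1.424)² × 6.46 = 13.10 W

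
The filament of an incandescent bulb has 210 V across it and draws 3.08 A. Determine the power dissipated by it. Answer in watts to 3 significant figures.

With V and I both given, power follows immediately from P = V I.
P = 210 V × 3.080 A = 646.8 W

647 W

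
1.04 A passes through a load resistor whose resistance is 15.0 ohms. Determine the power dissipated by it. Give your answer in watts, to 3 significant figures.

The current through and the resistance of the element are both given; use P = I²R.
P = (1.040 A)² × 15.0 Ω = 16.22 W

16.2 W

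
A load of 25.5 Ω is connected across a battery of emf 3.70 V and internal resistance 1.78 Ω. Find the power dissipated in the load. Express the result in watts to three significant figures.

Find the circuit current first, then P = I²R for the load (series elements share I).
I = ε / (r + R) = 3.70 / (1.78 + 25.5) = 0.1356 A
P_load = I² R = (0.1356)² × 25.5 = 0.4691 W

0.469 W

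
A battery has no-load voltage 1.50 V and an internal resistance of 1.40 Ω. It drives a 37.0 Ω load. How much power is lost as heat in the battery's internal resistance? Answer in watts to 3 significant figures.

0.00214 W

The source's internal resistance is just another series element carrying I; its dissipation is I²r.
I = ε / (r + R) = 1.50 / (1.40 + 37.0) = 0.03906 A
P_int = I² r = (0.03906)² × 1.40 = 0.002136 W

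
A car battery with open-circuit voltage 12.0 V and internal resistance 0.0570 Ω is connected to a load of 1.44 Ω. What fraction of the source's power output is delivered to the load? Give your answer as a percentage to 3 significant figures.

The source delivers εI, of which I²R reaches the load and I²r is lost; since I is common, η = R/(R+r).
η = R / (R + r) = 1.44 / (1.44 + 0.0570) = 0.9619

96.2 %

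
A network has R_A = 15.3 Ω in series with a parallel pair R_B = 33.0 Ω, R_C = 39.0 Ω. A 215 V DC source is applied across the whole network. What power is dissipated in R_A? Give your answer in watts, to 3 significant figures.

643 W

Collapse R_B‖R_C to a single equivalent, reducing the network to two series elements.
R_p = (33.0×39.0)/(33.0+39.0) = 17.88 Ω
R_total = 15.3 + 17.88 = 33.17 Ω
I = V / R_total = 215 / 33.17 = 6.481 A
The full supply current passes through R_A: P = I²R.
P_R_A = (6.481)² × 15.3 = 642.6 W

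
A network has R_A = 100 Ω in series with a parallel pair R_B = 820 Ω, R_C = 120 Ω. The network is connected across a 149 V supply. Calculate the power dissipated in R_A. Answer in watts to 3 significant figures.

Collapse R_B‖R_C to a single equivalent, reducing the network to two series elements.
R_p = (820×120)/(820+120) = 104.7 Ω
R_total = 100 + 104.7 = 204.7 Ω
I = V / R_total = 149 / 204.7 = 0.7280 A
R_A is in the main series path, so its power is I²R_A.
P_R_A = (0.7280)² × 100 = 52.99 W

53.0 W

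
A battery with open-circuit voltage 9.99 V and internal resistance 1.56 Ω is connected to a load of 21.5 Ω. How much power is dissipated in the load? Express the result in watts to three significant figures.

The internal resistance and the load are in series, so the same I flows through both; get I from ε/(r+R), then I²R for the load.
I = ε / (r + R) = 9.99 / (1.56 + 21.5) = 0.4332 A
P_load = I² R = (0.4332)² × 21.5 = 4.035 W

4.04 W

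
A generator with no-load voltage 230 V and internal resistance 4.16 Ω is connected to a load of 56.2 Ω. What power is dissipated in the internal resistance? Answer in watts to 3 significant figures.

60.4 W

r is in series with the load, so it carries the full circuit current — the loss in it is I²r.
I = ε / (r + R) = 230 / (4.16 + 56.2) = 3.810 A
P_int = I² r = (3.810)² × 4.16 = 60.40 W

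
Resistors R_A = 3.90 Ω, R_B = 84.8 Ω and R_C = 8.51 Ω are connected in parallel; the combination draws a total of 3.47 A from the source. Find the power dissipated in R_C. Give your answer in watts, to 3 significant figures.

Only the total current is stated, so first find the parallel equivalent to get the voltage across the combination.
1/R_eq = 1/3.90 + 1/84.8 + 1/8.51 ⇒ R_eq = 2.593 Ω
V = I_total × R_eq = 3.470 × 2.593 = 8.996 V
P_R_C = V² / R_C = (8.996)² / 8.51 = 9.511 W

9.51 W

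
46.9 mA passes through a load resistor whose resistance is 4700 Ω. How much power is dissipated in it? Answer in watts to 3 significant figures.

10.3 W

Knowing I and R, the power is just I²R — no need to find V first.
P = (0.04690 A)² × 4700 Ω = 10.34 W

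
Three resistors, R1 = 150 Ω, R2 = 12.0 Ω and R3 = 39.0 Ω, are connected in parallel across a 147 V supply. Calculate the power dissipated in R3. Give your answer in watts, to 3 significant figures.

554 W

The supply voltage appears across each parallel branch — just use P = V²/R3.
P_R3 = V² / R3 = (147)² / 39.0 Ω = 554.1 W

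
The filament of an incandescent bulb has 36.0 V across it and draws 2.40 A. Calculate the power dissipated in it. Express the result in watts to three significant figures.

Both the voltage across and the current through the element are known, so P = V I applies directly.
P = 36.0 V × 2.400 A = 86.40 W

86.4 W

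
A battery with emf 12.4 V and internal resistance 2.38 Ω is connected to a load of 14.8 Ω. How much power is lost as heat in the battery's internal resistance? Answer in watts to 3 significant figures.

The source's internal resistance is just another series element carrying I; its dissipation is I²r.
I = ε / (r + R) = 12.4 / (2.38 + 14.8) = 0.7218 A
P_int = I² r = (0.7218)² × 2.38 = 1.240 W

1.24 W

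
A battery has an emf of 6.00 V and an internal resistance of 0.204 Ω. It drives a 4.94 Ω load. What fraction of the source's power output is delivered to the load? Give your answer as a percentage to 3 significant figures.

96.0 %

The source delivers εI, of which I²R reaches the load and I²r is lost; since I is common, η = R/(R+r).
η = R / (R + r) = 4.94 / (4.94 + 0.204) = 0.9603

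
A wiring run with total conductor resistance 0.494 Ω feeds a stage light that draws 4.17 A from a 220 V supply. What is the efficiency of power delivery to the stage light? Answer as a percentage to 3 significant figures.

The wiring run carries the full 4.17 A.
P_line = I² R_line = (4.170)² × 0.494 = 8.590 W
P_source = V I = 220 × 4.170 = 917.4 W; P_load = 908.8 W
η = P_load / P_source = 908.8 / 917.4 = 0.9906

99.1 %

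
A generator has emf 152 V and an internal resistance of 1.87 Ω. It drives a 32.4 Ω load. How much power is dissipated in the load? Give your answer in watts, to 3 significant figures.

637 W

With r and R in series, I = ε/(r+R); the load dissipates I²R.
I = ε / (r + R) = 152 / (1.87 + 32.4) = 4.435 A
P_load = I² R = (4.435)² × 32.4 = 637.4 W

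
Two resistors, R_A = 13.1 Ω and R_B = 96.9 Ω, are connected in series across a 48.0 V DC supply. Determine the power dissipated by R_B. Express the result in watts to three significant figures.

18.5 W

The current is common to all series resistors; compute it, then apply P = I²R for the target.
R_total = 13.1 + 96.9 = 110.0 Ω
I = V / R_total = 48.0 / 110.0 = 0.4364 A
P_R_B = I² × R_B = (0.4364)² × 96.9 = 18.45 W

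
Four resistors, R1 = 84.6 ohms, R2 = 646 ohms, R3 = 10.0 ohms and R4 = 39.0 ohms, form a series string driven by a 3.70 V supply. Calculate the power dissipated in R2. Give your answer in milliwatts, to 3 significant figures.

14.6 mW

Every series element carries the same I. Get I from the total resistance, then P = I² × R2.
R_total = 84.6 + 646 + 10.0 + 39.0 = 779.6 Ω
I = V / R_total = 3.70 / 779.6 = 0.004746 A
P_R2 = I² × R2 = (0.004746)² × 646 = 0.01455 W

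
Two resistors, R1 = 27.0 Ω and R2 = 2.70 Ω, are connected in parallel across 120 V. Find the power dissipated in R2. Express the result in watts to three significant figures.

5330 W

Every branch has 120 V across it, so for R2 the power is simply V²/R.
P_R2 = V² / R2 = (120)² / 2.70 Ω = 5333 W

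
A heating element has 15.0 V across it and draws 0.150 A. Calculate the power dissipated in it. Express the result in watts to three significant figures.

2.25 W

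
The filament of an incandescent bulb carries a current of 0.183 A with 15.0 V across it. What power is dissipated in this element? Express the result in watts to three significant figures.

2.75 W

Both the voltage across and the current through the element are known, so P = V I applies directly.
P = 15.0 V × 0.1830 A = 2.745 W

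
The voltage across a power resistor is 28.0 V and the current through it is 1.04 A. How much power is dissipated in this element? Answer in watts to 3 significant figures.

Since both terminal voltage and current are stated, P = V I gives the power in one step.
P = 28.0 V × 1.040 A = 29.12 W

29.1 W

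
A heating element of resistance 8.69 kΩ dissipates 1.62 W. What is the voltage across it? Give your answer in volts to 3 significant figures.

Rearranging the power relation for the two known quantities gives V = √(P R).
V = √(1.62 × 8690) = 118.6 V

119 V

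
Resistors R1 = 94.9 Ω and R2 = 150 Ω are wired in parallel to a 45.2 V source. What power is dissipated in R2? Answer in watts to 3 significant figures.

13.6 W

Every branch has 45.2 V across it, so for R2 the power is simply V²/R.
P_R2 = V² / R2 = (45.2)² / 150 Ω = 13.62 W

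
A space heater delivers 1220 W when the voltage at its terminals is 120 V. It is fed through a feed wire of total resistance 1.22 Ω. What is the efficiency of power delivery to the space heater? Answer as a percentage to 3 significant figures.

I = P / V = 1220 / 120 = 10.17 A through the feed wire.
P_line = I² R_line = (10.17)² × 1.22 = 126.1 W
P_source = P_load + P_line = 1220 + 126.1 = 1346 W
η = P_load / P_source = 1220 / 1346 = 0.9063

90.6 %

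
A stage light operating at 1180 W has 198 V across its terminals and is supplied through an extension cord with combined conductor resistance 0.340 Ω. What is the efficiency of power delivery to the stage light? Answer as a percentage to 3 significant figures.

99.0 %

I = P / V = 1180 / 198 = 5.960 A through the extension cord.
P_line = I² R_line = (5.960)² × 0.340 = 12.08 W
P_source = P_load + P_line = 1180 + 12.08 = 1192 W
η = P_load / P_source = 1180 / 1192 = 0.9899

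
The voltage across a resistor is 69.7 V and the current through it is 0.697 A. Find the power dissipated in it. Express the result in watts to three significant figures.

48.6 W

Both the voltage across and the current through the element are known, so P = V I applies directly.
P = 69.7 V × 0.6970 A = 48.58 W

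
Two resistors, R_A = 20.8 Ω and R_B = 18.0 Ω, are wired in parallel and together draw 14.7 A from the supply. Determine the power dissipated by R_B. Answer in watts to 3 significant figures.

Only the total current is stated, so first find the parallel equivalent to get the voltage across the combination.
1/R_eq = 1/20.8 + 1/18.0 ⇒ R_eq = 9.649 Ω
V = I_total × R_eq = 14.70 × 9.649 = 141.8 V
P_R_B = V² / R_B = (141.8)² / 18.0 = 1118 W

1120 W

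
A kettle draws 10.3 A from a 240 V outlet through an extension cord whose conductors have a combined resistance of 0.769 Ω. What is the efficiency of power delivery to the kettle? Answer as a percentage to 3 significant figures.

The extension cord carries the full 10.3 A.
P_line = I² R_line = (10.30)² × 0.769 = 81.58 W
P_source = V I = 240 × 10.30 = 2472 W; P_load = 2390 W
η = P_load / P_source = 2390 / 2472 = 0.9670

96.7 %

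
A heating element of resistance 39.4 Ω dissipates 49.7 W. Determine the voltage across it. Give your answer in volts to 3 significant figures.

44.3 V

Inverting the appropriate power form: V = √(P R).
V = √(49.7 × 39.4) = 44.25 V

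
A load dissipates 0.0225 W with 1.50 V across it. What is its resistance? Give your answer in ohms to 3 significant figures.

100 Ω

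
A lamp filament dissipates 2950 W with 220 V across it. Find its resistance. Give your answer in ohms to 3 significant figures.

16.4 Ω

The two known quantities fix the third via R = V² / P.
R = (220)² / 2950 = 16.41 Ω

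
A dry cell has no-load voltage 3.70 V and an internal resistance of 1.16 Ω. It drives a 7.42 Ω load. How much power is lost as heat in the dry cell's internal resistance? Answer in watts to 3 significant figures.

0.216 W

The source's internal resistance is just another series element carrying I; its dissipation is I²r.
I = ε / (r + R) = 3.70 / (1.16 + 7.42) = 0.4312 A
P_int = I² r = (0.4312)² × 1.16 = 0.2157 W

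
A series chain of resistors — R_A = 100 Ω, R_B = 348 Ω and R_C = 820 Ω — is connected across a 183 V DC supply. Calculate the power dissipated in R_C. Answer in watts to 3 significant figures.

Every series element carries the same I. Get I from the total resistance, then P = I² × R_C.
R_total = 100 + 348 + 820 = 1268 Ω
I = V / R_total = 183 / 1268 = 0.1443 A
P_R_C = I² × R_C = (0.1443)² × 820 = 17.08 W

17.1 W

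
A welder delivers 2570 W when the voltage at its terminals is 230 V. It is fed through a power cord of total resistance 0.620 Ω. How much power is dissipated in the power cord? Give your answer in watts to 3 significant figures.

77.4 W

Only the current and the line resistance are needed for the I²R loss.
I = P / V = 2570 / 230 = 11.17 A through the power cord.
P_line = I² R_line = (11.17)² × 0.620 = 77.41 W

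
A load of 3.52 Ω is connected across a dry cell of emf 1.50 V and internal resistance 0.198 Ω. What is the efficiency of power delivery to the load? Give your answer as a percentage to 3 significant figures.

The source delivers εI, of which I²R reaches the load and I²r is lost; since I is common, η = R/(R+r).
η = R / (R + r) = 3.52 / (3.52 + 0.198) = 0.9467

94.7 %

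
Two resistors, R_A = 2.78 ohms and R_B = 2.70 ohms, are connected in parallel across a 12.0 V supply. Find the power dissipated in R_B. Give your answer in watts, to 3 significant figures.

53.3 W

R_B sits directly across the source, so P = V²/R with V = 12.0 V.
P_R_B = V² / R_B = (12.0)² / 2.70 Ω = 53.33 W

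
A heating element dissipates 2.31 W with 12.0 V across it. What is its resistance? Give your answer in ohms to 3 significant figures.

62.3 Ω

The two known quantities fix the third via R = V² / P.
R = (12.0)² / 2.31 = 62.34 Ω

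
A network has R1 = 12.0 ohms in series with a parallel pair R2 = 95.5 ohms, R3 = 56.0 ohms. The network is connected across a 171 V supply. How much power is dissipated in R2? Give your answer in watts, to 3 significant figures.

Replace R2 and R3 with their parallel equivalent so the circuit becomes R1 in series with R_p.
R_p = (95.5×56.0)/(95.5+56.0) = 35.30 Ω
R_total = 12.0 + 35.30 = 47.30 Ω
I = V / R_total = 171 / 47.30 = 3.615 A
Voltage across the parallel pair: V_p = I × R_p = 3.615 × 35.30 = 127.6 V
With V_p across R2, its power is V_p²/R2.
P_R2 = (127.6)² / 95.5 = 170.5 W

171 W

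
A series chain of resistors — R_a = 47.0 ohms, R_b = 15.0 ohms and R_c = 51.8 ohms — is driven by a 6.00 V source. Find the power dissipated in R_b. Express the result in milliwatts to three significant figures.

41.7 mW

Series elements share the same current, so find I first, then use P = I²R.
R_total = 47.0 + 15.0 + 51.8 = 113.8 Ω
I = V / R_total = 6.00 / 113.8 = 0.05272 A
P_R_b = I² × R_b = (0.05272)² × 15.0 = 0.04170 W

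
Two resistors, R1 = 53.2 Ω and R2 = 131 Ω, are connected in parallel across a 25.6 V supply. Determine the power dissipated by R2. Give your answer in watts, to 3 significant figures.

Every branch has 25.6 V across it, so for R2 the power is simply V²/R.
P_R2 = V² / R2 = (25.6)² / 131 Ω = 5.003 W

5.00 W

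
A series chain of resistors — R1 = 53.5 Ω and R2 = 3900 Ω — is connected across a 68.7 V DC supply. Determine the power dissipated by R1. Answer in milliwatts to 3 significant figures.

Every series element carries the same I. Get I from the total resistance, then P = I² × R1.
R_total = 53.5 + 3900 = 3954 Ω
I = V / R_total = 68.7 / 3954 = 0.01738 A
P_R1 = I² × R1 = (0.01738)² × 53.5 = 0.01615 W

16.2 mW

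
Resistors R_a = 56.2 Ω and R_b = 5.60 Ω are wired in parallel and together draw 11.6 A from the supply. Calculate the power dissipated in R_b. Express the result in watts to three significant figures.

623 W

Parallel branches share V, not I — compute V via R_eq, then use V²/R for the target branch.
1/R_eq = 1/56.2 + 1/5.60 ⇒ R_eq = 5.093 Ω
V = I_total × R_eq = 11.60 × 5.093 = 59.07 V
P_R_b = V² / R_b = (59.07)² / 5.60 = 623.2 W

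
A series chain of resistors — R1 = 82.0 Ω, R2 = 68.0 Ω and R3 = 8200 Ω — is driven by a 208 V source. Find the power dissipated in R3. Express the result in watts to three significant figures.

5.09 W

The current is common to all series resistors; compute it, then apply P = I²R for the target.
R_total = 82.0 + 68.0 + 8200 = 8350 Ω
I = V / R_total = 208 / 8350 = 0.02491 A
P_R3 = I² × R3 = (0.02491)² × 8200 = 5.088 W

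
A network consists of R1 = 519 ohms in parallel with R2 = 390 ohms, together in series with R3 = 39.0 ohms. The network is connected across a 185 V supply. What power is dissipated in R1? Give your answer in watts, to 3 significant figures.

47.8 W

Combine R1 and R2 into their parallel equivalent first, reducing the network to two series resistors.
R_p = (519×390)/(519+390) = 222.7 Ω
R_total = R_p + 39.0 = 222.7 + 39.0 = 261.7 Ω
I = V / R_total = 185 / 261.7 = 0.7070 A
Voltage across the parallel pair: V_p = I × R_p = 0.7070 × 222.7 = 157.4 V
R1 has V_p across it, so P = V_p²/R1.
P_R1 = (157.4)² / 519 = 47.75 W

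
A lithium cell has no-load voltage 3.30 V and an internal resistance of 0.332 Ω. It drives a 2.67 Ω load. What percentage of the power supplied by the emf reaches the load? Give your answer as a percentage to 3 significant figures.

88.9 %

The source delivers εI, of which I²R reaches the load and I²r is lost; since I is common, η = R/(R+r).
η = R / (R + r) = 2.67 / (2.67 + 0.332) = 0.8894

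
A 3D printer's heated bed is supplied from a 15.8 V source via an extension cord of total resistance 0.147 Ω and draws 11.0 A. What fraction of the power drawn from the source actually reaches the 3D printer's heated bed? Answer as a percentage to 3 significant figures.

The extension cord carries the full 11.0 A.
P_line = I² R_line = (11.00)² × 0.147 = 17.79 W
P_source = V I = 15.8 × 11.00 = 173.8 W; P_load = 156.0 W
η = P_load / P_source = 156.0 / 173.8 = 0.8977

89.8 %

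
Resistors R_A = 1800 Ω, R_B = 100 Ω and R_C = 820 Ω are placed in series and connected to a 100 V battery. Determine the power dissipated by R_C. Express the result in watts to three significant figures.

1.11 W

Series elements share the same current, so find I first, then use P = I²R.
R_total = 1800 + 100 + 820 = 2720 Ω
I = V / R_total = 100 / 2720 = 0.03676 A
P_R_C = I² × R_C = (0.03676)² × 820 = 1.108 W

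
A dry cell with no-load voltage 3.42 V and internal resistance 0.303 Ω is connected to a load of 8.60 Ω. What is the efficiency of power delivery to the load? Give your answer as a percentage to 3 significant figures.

96.6 %

The source delivers εI, of which I²R reaches the load and I²r is lost; since I is common, η = R/(R+r).
η = R / (R + r) = 8.60 / (8.60 + 0.303) = 0.9660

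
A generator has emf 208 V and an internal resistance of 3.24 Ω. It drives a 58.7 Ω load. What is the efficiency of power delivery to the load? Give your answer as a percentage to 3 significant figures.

94.8 %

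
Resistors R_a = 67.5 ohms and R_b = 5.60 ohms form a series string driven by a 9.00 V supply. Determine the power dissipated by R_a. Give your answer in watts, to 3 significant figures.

1.02 W

The current is common to all series resistors; compute it, then apply P = I²R for the target.
R_total = 67.5 + 5.60 = 73.10 Ω
I = V / R_total = 9.00 / 73.10 = 0.1231 A
P_R_a = I² × R_a = (0.1231)² × 67.5 = 1.023 W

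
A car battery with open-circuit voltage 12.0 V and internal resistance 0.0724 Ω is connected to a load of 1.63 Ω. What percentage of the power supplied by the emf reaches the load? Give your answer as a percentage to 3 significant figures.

η = P_load/(P_load+P_int) = I²R/(I²R+I²r) = R/(R+r) — the I² cancels for series elements.
η = R / (R + r) = 1.63 / (1.63 + 0.0724) = 0.9575

95.7 %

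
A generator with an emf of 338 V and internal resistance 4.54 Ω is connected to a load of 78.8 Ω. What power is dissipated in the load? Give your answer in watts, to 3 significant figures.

Load and internal resistance form a series loop — compute the loop current, then the load power via I²R.
I = ε / (r + R) = 338 / (4.54 + 78.8) = 4.056 A
P_load = I² R = (4.056)² × 78.8 = 1296 W

1300 W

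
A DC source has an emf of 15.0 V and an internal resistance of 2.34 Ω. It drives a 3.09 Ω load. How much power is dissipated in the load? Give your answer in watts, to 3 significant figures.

23.6 W

Load and internal resistance form a series loop — compute the loop current, then the load power via I²R.
I = ε / (r + R) = 15.0 / (2.34 + 3.09) = 2.762 A
P_load = I² R = (2.762)² × 3.09 = 23.58 W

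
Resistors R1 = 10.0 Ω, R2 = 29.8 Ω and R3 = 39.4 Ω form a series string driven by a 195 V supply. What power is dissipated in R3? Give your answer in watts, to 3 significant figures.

In a series string the same current flows through every resistor — find that current, then P = I²R for the one we want.
R_total = 10.0 + 29.8 + 39.4 = 79.20 Ω
I = V / R_total = 195 / 79.20 = 2.462 A
P_R3 = I² × R3 = (2.462)² × 39.4 = 238.8 W

239 W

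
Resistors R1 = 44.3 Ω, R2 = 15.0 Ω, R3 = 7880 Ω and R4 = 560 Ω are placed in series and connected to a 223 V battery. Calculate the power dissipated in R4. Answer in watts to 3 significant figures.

Every series element carries the same I. Get I from the total resistance, then P = I² × R4.
R_total = 44.3 + 15.0 + 7880 + 560 = 8499 Ω
I = V / R_total = 223 / 8499 = 0.02624 A
P_R4 = I² × R4 = (0.02624)² × 560 = 0.3855 W

0.386 W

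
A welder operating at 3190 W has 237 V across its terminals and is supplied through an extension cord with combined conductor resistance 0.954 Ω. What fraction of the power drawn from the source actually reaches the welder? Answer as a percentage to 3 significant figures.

I = P / V = 3190 / 237 = 13.46 A through the extension cord.
P_line = I² R_line = (13.46)² × 0.954 = 172.8 W
P_source = P_load + P_line = 3190 + 172.8 = 3363 W
η = P_load / P_source = 3190 / 3363 = 0.9486

94.9 %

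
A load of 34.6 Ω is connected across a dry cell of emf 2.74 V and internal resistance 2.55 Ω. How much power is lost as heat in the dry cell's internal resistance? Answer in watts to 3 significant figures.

The internal resistance carries the same current as the load; P_int = I²r.
I = ε / (r + R) = 2.74 / (2.55 + 34.6) = 0.07376 A
P_int = I² r = (0.07376)² × 2.55 = 0.01387 W

0.0139 W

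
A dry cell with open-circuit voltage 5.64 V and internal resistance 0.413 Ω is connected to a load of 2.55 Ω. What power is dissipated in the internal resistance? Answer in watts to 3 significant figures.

The internal resistance carries the same current as the load; P_int = I²r.
I = ε / (r + R) = 5.64 / (0.413 + 2.55) = 1.903 A
P_int = I² r = (1.903)² × 0.413 = 1.496 W

1.50 W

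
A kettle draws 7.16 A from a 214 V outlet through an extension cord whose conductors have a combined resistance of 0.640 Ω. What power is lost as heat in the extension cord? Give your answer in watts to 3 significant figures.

32.8 W

The extension cord and load are in series, so the same current flows in both; the loss is I²R_line.
The extension cord carries the full 7.16 A.
P_line = I² R_line = (7.160)² × 0.640 = 32.81 W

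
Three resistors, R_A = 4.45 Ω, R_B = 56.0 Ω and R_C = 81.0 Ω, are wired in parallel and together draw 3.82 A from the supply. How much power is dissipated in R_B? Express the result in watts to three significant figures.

4.01 W

We need the common branch voltage; get it from I_total × R_eq, then P = V²/R for the branch.
1/R_eq = 1/4.45 + 1/56.0 + 1/81.0 ⇒ R_eq = 3.923 Ω
V = I_total × R_eq = 3.820 × 3.923 = 14.98 V
P_R_B = V² / R_B = (14.98)² / 56.0 = 4.010 W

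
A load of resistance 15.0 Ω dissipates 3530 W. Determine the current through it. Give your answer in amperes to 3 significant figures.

15.3 A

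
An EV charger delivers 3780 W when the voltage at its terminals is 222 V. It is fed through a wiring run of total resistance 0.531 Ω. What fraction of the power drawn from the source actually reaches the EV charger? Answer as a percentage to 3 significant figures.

I = P / V = 3780 / 222 = 17.03 A through the wiring run.
P_line = I² R_line = (17.03)² × 0.531 = 153.9 W
P_source = P_load + P_line = 3780 + 153.9 = 3934 W
η = P_load / P_source = 3780 / 3934 = 0.9609

96.1 %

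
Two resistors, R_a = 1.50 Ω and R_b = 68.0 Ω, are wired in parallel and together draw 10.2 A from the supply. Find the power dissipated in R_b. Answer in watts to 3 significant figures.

3.30 W

We need the common branch voltage; get it from I_total × R_eq, then P = V²/R for the branch.
1/R_eq = 1/1.50 + 1/68.0 ⇒ R_eq = 1.468 Ω
V = I_total × R_eq = 10.20 × 1.468 = 14.97 V
P_R_b = V² / R_b = (14.97)² / 68.0 = 3.296 W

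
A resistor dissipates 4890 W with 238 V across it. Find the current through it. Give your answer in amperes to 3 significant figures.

20.5 A

Rearranging the power relation for the two known quantities gives I = P / V.
I = 4890 / 238 = 20.55 A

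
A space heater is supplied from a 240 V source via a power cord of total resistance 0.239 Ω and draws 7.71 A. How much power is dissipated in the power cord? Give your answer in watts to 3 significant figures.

14.2 W

Only the current and the line resistance are needed for the I²R loss.
The power cord carries the full 7.71 A.
P_line = I² R_line = (7.710)² × 0.239 = 14.21 W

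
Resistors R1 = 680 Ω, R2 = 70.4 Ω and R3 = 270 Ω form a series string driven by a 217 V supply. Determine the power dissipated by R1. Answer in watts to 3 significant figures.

30.8 W

Series elements share the same current, so find I first, then use P = I²R.
R_total = 680 + 70.4 + 270 = 1020 Ω
I = V / R_total = 217 / 1020 = 0.2127 A
P_R1 = I² × R1 = (0.2127)² × 680 = 30.75 W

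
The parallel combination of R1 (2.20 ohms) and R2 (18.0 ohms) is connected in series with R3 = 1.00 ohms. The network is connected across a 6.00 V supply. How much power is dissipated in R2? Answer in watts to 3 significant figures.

Combine R1 and R2 into their parallel equivalent first, reducing the network to two series resistors.
R_p = (2.20×18.0)/(2.20+18.0) = 1.960 Ω
R_total = R_p + 1.00 = 1.960 + 1.00 = 2.960 Ω
I = V / R_total = 6.00 / 2.960 = 2.027 A
Voltage across the parallel pair: V_p = I × R_p = 2.027 × 1.960 = 3.973 V
Use P = V²/R for R2 with V = V_p.
P_R2 = (3.973)² / 18.0 = 0.8770 W

0.877 W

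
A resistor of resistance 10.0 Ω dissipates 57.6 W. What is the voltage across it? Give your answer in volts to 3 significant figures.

24.0 V

Rearranging the power relation for the two known quantities gives V = √(P R).
V = √(57.6 × 10.0) = 24.00 V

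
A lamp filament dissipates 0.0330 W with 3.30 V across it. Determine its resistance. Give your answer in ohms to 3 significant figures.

330 Ω

Rearranging the power relation for the two known quantities gives R = V² / P.
R = (3.30)² / 0.0330 = 330.0 Ω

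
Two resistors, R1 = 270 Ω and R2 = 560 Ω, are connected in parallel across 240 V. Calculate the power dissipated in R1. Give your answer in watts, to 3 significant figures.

213 W

The supply voltage appears across each parallel branch — just use P = V²/R1.
P_R1 = V² / R1 = (240)² / 270 Ω = 213.3 W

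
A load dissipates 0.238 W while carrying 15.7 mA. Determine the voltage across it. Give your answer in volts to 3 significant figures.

15.2 V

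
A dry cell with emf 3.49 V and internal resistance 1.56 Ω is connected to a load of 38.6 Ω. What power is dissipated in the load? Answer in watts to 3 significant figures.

0.292 W

Load and internal resistance form a series loop — compute the loop current, then the load power via I²R.
I = ε / (r + R) = 3.49 / (1.56 + 38.6) = 0.08690 A
P_load = I² R = (0.08690)² × 38.6 = 0.2915 W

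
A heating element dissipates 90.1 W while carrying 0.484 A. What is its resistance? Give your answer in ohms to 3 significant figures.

385 Ω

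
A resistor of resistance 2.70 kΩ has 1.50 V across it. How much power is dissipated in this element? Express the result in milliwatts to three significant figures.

0.833 mW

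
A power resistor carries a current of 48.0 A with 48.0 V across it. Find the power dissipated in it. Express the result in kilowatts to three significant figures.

Both the voltage across and the current through the element are known, so P = V I applies directly.
P = 48.0 V × 48.00 A = 2304 W

2.30 kW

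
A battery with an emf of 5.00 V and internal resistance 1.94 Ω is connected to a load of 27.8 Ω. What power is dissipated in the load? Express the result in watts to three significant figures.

With r and R in series, I = ε/(r+R); the load dissipates I²R.
I = ε / (r + R) = 5.00 / (1.94 + 27.8) = 0.1681 A
P_load = I² R = (0.1681)² × 27.8 = 0.7858 W

0.786 W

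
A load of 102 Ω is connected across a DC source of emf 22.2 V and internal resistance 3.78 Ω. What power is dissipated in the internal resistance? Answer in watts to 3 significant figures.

Internal loss is I²r, with I set by the total series resistance r+R.
I = ε / (r + R) = 22.2 / (3.78 + 102) = 0.2099 A
P_int = I² r = (0.2099)² × 3.78 = 0.1665 W

0.166 W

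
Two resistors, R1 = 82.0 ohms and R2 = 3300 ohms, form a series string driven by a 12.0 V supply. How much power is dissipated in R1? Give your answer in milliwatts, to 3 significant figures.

1.03 mW

Series elements share the same current, so find I first, then use P = I²R.
R_total = 82.0 + 3300 = 3382 Ω
I = V / R_total = 12.0 / 3382 = 0.003548 A
P_R1 = I² × R1 = (0.003548)² × 82.0 = 0.001032 W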